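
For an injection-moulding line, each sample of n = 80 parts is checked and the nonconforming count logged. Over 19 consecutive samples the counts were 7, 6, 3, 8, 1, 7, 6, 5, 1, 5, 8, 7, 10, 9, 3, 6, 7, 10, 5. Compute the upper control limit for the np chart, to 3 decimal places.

13.068

p̄ = Σdᵢ / (k·n) = 114 / (19 × 80) = 0.07500
UCL = np̄ + 3·√(np̄(1−p̄)) = 6.0000 + 3 × √(6.0000×0.92500) = 6.0000 + 3 × 2.3558 = 13.0675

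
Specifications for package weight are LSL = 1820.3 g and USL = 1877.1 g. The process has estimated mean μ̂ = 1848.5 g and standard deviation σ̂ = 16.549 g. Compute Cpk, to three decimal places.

0.568

Cpu = (USL − μ̂) / (3σ̂) = (1877.1 − 1848.5) / (3 × 16.549) = 0.5761; Cpl = (μ̂ − LSL) / (3σ̂) = (1848.5 − 1820.3) / (3 × 16.549) = 0.5680; Cpk = min(Cpu, Cpl) = 0.5680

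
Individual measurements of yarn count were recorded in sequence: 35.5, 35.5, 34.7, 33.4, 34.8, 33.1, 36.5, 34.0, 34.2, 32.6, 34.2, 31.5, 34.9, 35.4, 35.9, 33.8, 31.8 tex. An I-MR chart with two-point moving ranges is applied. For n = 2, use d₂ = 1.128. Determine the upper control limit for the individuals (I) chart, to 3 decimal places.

38.495

X̄ = (35.5 + 35.5 + 34.7 + 33.4 + 34.8 + 33.1 + 36.5 + 34.0 + 34.2 + 32.6 + 34.2 + 31.5 + 34.9 + 35.4 + 35.9 + 33.8 + 31.8) / 17 = 34.2235
Moving ranges: 0.0, 0.8, 1.3, 1.4, 1.7, 3.4, 2.5, 0.2, 1.6, 1.6, 2.7, 3.4, 0.5, 0.5, 2.1, 2.0; M̄R̄ = 25.7000 / 16 = 1.6062
UCL = X̄ + 3·M̄R̄/d₂ = 34.2235 + 3 × 1.6062 / 1.128 = 38.4955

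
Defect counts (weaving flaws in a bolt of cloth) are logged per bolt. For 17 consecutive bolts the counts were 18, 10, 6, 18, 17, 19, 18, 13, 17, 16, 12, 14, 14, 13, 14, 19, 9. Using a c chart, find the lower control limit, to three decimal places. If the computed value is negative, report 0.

c̄ = (18 + 10 + 6 + 18 + 17 + 19 + 18 + 13 + 17 + 16 + 12 + 14 + 14 + 13 + 14 + 19 + 9) / 17 = 247 / 17 = 14.5294
LCL = c̄ − 3√c̄ = 14.5294 − 3 × 3.8117 = 3.0942

3.094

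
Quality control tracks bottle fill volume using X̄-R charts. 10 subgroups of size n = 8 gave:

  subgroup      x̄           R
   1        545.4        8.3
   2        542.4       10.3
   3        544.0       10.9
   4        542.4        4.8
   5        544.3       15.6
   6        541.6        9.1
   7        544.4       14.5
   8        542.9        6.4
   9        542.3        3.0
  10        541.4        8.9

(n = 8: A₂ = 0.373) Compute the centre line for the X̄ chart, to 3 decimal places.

543.110

X̄̄ = (545.4 + 542.4 + 544.0 + 542.4 + 544.3 + 541.6 + 544.4 + 542.9 + 542.3 + 541.4) / 10 = 5431.1000 / 10 = 543.1100
CL = X̄̄ = 543.1100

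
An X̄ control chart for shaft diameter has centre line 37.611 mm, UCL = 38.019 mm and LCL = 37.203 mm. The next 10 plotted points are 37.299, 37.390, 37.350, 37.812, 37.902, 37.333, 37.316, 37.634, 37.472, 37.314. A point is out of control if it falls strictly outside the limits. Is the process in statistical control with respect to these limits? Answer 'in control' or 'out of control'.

All 10 points lie within [37.203, 38.019].

in control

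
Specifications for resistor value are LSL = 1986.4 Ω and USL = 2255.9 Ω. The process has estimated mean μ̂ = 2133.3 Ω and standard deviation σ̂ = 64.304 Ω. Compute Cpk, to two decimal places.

Cpu = (USL − μ̂) / (3σ̂) = (2255.9 − 2133.3) / (3 × 64.304) = 0.6355; Cpl = (μ̂ − LSL) / (3σ̂) = (2133.3 − 1986.4) / (3 × 64.304) = 0.7615; Cpk = min(Cpu, Cpl) = 0.6355

0.64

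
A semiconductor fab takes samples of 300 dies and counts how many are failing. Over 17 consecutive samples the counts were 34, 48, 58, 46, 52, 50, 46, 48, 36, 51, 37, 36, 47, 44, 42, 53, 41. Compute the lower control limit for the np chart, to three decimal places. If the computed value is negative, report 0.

p̄ = Σdᵢ / (k·n) = 769 / (17 × 300) = 0.15078
LCL = np̄ − 3·√(np̄(1−p̄)) = 45.2353 − 3 × 6.1979 = 26.6415

26.641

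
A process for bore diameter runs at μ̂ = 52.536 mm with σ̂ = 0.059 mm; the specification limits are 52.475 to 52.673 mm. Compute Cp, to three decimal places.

0.559

Cp = (USL − LSL) / (6σ̂) = (52.673 − 52.475) / (6 × 0.059) = 0.1980 / 0.3540 = 0.5593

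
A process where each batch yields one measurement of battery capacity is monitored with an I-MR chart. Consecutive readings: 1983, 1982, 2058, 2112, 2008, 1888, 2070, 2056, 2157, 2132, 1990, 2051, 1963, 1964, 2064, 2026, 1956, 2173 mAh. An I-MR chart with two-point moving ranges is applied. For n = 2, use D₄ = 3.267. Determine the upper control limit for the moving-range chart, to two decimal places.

267.89

Moving ranges: 1, 76, 54, 104, 120, 182, 14, 101, 25, 142, 61, 88, 1, 100, 38, 70, 217; M̄R̄ = 1394.0000 / 17 = 82.0000
UCL_MR = D₄·M̄R̄ = 3.267 × 82.0000 = 267.8940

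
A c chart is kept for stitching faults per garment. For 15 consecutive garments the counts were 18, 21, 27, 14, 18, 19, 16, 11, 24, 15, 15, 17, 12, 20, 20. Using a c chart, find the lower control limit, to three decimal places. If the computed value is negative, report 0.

c̄ = (18 + 21 + 27 + 14 + 18 + 19 + 16 + 11 + 24 + 15 + 15 + 17 + 12 + 20 + 20) / 15 = 267 / 15 = 17.8000
LCL = c̄ − 3√c̄ = 17.8000 − 3 × 4.2190 = 5.1430

5.143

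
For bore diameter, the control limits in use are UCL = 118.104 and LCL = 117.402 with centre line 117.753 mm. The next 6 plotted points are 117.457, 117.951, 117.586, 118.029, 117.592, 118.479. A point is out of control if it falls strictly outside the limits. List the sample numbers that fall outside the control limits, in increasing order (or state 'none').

6

Compare each point to [117.402, 118.104]: sample 6 = 118.479 > UCL.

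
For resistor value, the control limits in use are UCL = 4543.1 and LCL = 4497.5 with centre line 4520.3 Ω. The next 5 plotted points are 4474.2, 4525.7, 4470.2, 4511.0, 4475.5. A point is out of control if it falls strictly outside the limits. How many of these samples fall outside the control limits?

Compare each point to [4497.5, 4543.1]: sample 1 = 4474.2 < LCL; sample 3 = 4470.2 < LCL; sample 5 = 4475.5 < LCL.

3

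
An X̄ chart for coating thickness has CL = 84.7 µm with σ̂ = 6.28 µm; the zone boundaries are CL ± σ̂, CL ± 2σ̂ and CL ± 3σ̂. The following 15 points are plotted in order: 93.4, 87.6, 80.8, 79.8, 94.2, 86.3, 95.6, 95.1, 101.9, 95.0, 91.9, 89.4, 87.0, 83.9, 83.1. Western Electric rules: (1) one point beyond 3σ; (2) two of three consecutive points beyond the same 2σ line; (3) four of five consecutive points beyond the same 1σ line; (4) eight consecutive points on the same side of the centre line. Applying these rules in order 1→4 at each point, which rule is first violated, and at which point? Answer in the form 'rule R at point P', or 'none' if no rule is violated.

rule 3 at point 9

Zone of each point (C = within 1σ̂, B = 1σ̂–2σ̂, A = 2σ̂–3σ̂, * = beyond 3σ̂; sign = side of CL): 1:+B, 2:+C, 3:-C, 4:-C, 5:+B, 6:+C, 7:+B, 8:+B, 9:+A, 10:+B, 11:+B, 12:+C, 13:+C, 14:-C, 15:-C
Rule 3 (four of five consecutive points beyond the same 1σ limit) is satisfied at point 9.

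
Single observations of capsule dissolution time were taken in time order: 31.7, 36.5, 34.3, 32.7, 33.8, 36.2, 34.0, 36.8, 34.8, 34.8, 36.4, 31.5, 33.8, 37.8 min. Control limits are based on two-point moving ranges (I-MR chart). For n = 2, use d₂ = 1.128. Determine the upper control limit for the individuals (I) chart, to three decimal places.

41.176

X̄ = (31.7 + 36.5 + 34.3 + 32.7 + 33.8 + 36.2 + 34.0 + 36.8 + 34.8 + 34.8 + 36.4 + 31.5 + 33.8 + 37.8) / 14 = 34.6500
Moving ranges: 4.8, 2.2, 1.6, 1.1, 2.4, 2.2, 2.8, 2.0, 0.0, 1.6, 4.9, 2.3, 4.0; M̄R̄ = 31.9000 / 13 = 2.4538
UCL = X̄ + 3·M̄R̄/d₂ = 34.6500 + 3 × 2.4538 / 1.128 = 41.1762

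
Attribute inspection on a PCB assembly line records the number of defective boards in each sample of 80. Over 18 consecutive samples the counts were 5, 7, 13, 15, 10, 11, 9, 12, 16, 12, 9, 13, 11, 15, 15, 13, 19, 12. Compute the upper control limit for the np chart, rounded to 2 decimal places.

p̄ = Σdᵢ / (k·n) = 217 / (18 × 80) = 0.15069
UCL = np̄ + 3·√(np̄(1−p̄)) = 12.0556 + 3 × √(12.0556×0.84931) = 12.0556 + 3 × 3.1998 = 21.6550

21.66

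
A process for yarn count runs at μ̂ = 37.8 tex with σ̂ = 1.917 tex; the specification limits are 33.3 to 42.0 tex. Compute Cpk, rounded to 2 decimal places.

Cpu = (USL − μ̂) / (3σ̂) = (42.0 − 37.8) / (3 × 1.917) = 0.7303; Cpl = (μ̂ − LSL) / (3σ̂) = (37.8 − 33.3) / (3 × 1.917) = 0.7825; Cpk = min(Cpu, Cpl) = 0.7303

0.73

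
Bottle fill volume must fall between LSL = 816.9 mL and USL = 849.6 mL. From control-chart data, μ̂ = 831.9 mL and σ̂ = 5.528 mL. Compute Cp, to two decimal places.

Cp = (USL − LSL) / (6σ̂) = (849.6 − 816.9) / (6 × 5.528) = 32.7000 / 33.1680 = 0.9859

0.99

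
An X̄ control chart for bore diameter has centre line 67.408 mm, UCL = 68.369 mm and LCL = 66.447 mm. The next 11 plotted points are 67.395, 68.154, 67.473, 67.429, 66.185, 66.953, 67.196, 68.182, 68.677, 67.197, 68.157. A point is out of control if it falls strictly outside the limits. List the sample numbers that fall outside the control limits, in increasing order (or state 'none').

5, 9

Compare each point to [66.447, 68.369]: sample 5 = 66.185 < LCL; sample 9 = 68.677 > UCL.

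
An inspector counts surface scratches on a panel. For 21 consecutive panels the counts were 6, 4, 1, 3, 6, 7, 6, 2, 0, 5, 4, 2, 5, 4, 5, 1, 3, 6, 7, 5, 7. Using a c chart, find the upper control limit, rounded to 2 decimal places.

10.41

c̄ = (6 + 4 + 1 + 3 + 6 + 7 + 6 + 2 + 0 + 5 + 4 + 2 + 5 + 4 + 5 + 1 + 3 + 6 + 7 + 5 + 7) / 21 = 89 / 21 = 4.2381
UCL = c̄ + 3√c̄ = 4.2381 + 3 × √4.2381 = 4.2381 + 3 × 2.0587 = 10.4141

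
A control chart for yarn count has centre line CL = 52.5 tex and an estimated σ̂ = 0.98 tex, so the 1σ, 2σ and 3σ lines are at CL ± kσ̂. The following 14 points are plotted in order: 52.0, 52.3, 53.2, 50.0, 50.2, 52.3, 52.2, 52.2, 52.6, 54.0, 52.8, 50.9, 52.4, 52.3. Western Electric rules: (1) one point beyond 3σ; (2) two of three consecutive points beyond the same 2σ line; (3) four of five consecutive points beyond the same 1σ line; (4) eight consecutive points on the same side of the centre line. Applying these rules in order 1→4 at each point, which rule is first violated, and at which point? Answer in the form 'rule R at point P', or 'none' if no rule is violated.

Zone of each point (C = within 1σ̂, B = 1σ̂–2σ̂, A = 2σ̂–3σ̂, * = beyond 3σ̂; sign = side of CL): 1:-C, 2:-C, 3:+C, 4:-A, 5:-A, 6:-C, 7:-C, 8:-C, 9:+C, 10:+B, 11:+C, 12:-B, 13:-C, 14:-C
Rule 2 (two of three consecutive points beyond the same 2σ limit) is satisfied at point 5.

rule 2 at point 5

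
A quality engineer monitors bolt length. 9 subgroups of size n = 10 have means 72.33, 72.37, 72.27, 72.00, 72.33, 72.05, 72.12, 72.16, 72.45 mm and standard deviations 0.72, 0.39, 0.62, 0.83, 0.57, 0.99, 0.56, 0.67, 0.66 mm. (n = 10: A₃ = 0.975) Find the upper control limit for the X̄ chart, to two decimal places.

X̄̄ = (72.33 + 72.37 + 72.27 + 72.00 + 72.33 + 72.05 + 72.12 + 72.16 + 72.45) / 9 = 72.2311
s̄ = (0.72 + 0.39 + 0.62 + 0.83 + 0.57 + 0.99 + 0.56 + 0.67 + 0.66) / 9 = 0.6678
UCL = X̄̄ + A₃·s̄ = 72.2311 + 0.975 × 0.6678 = 72.8822

72.88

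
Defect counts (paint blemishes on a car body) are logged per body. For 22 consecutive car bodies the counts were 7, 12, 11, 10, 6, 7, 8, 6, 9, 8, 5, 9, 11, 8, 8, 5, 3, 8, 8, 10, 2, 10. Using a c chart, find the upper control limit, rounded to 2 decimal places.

c̄ = (7 + 12 + 11 + 10 + 6 + 7 + 8 + 6 + 9 + 8 + 5 + 9 + 11 + 8 + 8 + 5 + 3 + 8 + 8 + 10 + 2 + 10) / 22 = 171 / 22 = 7.7727
UCL = c̄ + 3√c̄ = 7.7727 + 3 × √7.7727 = 7.7727 + 3 × 2.7880 = 16.1366

16.14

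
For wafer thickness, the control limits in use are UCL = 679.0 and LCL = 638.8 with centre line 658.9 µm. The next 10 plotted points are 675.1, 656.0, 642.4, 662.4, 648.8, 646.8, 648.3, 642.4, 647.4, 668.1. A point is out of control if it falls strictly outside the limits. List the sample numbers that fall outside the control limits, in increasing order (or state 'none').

All 10 points lie within [638.8, 679.0].

none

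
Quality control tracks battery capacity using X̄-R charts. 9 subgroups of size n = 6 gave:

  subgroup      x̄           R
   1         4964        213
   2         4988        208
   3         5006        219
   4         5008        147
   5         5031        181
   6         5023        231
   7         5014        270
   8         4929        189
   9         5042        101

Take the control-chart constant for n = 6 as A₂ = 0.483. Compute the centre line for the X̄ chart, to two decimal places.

X̄̄ = (4964 + 4988 + 5006 + 5008 + 5031 + 5023 + 5014 + 4929 + 5042) / 9 = 45005.0000 / 9 = 5000.5556
CL = X̄̄ = 5000.5556

5000.56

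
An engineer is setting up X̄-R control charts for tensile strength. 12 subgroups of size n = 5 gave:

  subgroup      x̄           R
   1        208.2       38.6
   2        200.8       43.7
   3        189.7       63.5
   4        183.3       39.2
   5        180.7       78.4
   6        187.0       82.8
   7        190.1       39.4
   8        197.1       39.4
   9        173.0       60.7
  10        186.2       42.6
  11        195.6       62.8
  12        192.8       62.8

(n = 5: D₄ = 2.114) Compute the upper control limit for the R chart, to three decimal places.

R̄ = (38.6 + 43.7 + 63.5 + 39.2 + 78.4 + 82.8 + 39.4 + 39.4 + 60.7 + 42.6 + 62.8 + 62.8) / 12 = 653.9000 / 12 = 54.4917
UCL_R = D₄·R̄ = 2.114 × 54.4917 = 115.1954

115.195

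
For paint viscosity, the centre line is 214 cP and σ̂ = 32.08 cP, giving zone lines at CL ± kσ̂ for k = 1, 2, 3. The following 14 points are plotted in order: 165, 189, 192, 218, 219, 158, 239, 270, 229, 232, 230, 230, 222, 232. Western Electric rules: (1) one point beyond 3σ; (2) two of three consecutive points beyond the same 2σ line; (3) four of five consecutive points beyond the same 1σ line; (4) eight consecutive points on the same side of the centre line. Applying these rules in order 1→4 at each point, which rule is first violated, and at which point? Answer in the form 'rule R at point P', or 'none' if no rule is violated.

Zone of each point (C = within 1σ̂, B = 1σ̂–2σ̂, A = 2σ̂–3σ̂, * = beyond 3σ̂; sign = side of CL): 1:-B, 2:-C, 3:-C, 4:+C, 5:+C, 6:-B, 7:+C, 8:+B, 9:+C, 10:+C, 11:+C, 12:+C, 13:+C, 14:+C
Rule 4 (eight consecutive points on the same side of the centre line) is satisfied at point 14.

rule 4 at point 14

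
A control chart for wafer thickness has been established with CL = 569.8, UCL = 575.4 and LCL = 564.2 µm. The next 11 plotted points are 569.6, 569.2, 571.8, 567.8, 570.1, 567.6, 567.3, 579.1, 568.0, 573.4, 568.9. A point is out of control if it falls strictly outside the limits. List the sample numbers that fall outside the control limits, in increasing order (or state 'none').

Compare each point to [564.2, 575.4]: sample 8 = 579.1 > UCL.

8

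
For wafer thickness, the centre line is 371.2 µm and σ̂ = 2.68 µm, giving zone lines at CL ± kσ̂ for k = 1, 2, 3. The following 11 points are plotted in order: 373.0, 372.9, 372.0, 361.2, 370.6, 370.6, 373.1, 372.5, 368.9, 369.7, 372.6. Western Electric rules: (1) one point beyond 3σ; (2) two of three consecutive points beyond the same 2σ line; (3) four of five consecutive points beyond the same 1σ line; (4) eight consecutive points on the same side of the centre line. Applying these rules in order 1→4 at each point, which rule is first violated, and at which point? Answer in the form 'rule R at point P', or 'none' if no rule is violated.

rule 1 at point 4

Zone of each point (C = within 1σ̂, B = 1σ̂–2σ̂, A = 2σ̂–3σ̂, * = beyond 3σ̂; sign = side of CL): 1:+C, 2:+C, 3:+C, 4:-*, 5:-C, 6:-C, 7:+C, 8:+C, 9:-C, 10:-C, 11:+C
Rule 1 (one point beyond the 3σ limits) is satisfied at point 4.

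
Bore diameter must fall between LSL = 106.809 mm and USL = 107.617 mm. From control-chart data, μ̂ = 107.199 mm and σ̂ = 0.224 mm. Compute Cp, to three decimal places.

Cp = (USL − LSL) / (6σ̂) = (107.617 − 106.809) / (6 × 0.224) = 0.8080 / 1.3440 = 0.6012

0.601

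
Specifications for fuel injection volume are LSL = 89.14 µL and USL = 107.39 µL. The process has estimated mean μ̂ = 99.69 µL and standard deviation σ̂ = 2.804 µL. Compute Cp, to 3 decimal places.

Cp = (USL − LSL) / (6σ̂) = (107.39 − 89.14) / (6 × 2.804) = 18.2500 / 16.8240 = 1.0848

1.085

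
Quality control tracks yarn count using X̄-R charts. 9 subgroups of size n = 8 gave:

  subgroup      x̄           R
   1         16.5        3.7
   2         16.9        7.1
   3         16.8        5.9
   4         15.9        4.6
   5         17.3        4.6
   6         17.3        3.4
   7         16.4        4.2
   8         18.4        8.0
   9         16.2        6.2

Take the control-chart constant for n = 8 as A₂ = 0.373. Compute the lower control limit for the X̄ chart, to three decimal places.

14.879

X̄̄ = (16.5 + 16.9 + 16.8 + 15.9 + 17.3 + 17.3 + 16.4 + 18.4 + 16.2) / 9 = 151.7000 / 9 = 16.8556
R̄ = (3.7 + 7.1 + 5.9 + 4.6 + 4.6 + 3.4 + 4.2 + 8.0 + 6.2) / 9 = 47.7000 / 9 = 5.3000
LCL = X̄̄ − A₂·R̄ = 16.8556 − 0.373 × 5.3000 = 14.8787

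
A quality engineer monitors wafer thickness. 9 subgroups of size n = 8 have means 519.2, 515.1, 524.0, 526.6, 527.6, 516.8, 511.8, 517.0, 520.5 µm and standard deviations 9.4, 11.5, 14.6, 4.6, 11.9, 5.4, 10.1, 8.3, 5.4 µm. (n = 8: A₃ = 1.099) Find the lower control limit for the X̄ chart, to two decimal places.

X̄̄ = (519.2 + 515.1 + 524.0 + 526.6 + 527.6 + 516.8 + 511.8 + 517.0 + 520.5) / 9 = 519.8444
s̄ = (9.4 + 11.5 + 14.6 + 4.6 + 11.9 + 5.4 + 10.1 + 8.3 + 5.4) / 9 = 9.0222
LCL = X̄̄ − A₃·s̄ = 519.8444 − 1.099 × 9.0222 = 509.9290

509.93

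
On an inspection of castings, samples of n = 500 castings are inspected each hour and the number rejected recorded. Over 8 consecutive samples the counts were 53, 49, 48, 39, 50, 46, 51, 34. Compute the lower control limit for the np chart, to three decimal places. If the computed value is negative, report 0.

p̄ = Σdᵢ / (k·n) = 370 / (8 × 500) = 0.09250
LCL = np̄ − 3·√(np̄(1−p̄)) = 46.2500 − 3 × 6.4786 = 26.8143

26.814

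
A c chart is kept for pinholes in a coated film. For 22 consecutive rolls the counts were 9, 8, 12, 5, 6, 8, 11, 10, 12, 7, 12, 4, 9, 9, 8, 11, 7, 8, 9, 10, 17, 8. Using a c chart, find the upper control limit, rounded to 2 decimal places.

c̄ = (9 + 8 + 12 + 5 + 6 + 8 + 11 + 10 + 12 + 7 + 12 + 4 + 9 + 9 + 8 + 11 + 7 + 8 + 9 + 10 + 17 + 8) / 22 = 200 / 22 = 9.0909
UCL = c̄ + 3√c̄ = 9.0909 + 3 × √9.0909 = 9.0909 + 3 × 3.0151 = 18.1362

18.14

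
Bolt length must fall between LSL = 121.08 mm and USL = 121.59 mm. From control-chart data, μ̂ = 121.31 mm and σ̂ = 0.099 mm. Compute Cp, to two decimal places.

0.86

Cp = (USL − LSL) / (6σ̂) = (121.59 − 121.08) / (6 × 0.099) = 0.5100 / 0.5940 = 0.8586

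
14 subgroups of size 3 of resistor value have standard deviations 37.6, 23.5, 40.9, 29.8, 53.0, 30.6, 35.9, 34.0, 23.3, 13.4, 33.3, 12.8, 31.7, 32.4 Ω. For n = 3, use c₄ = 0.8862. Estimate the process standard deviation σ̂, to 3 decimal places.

34.836

s̄ = (37.6 + 23.5 + 40.9 + 29.8 + 53.0 + 30.6 + 35.9 + 34.0 + 23.3 + 13.4 + 33.3 + 12.8 + 31.7 + 32.4) / 14 = 30.8714
σ̂ = s̄ / c₄ = 30.8714 / 0.8862 = 34.8357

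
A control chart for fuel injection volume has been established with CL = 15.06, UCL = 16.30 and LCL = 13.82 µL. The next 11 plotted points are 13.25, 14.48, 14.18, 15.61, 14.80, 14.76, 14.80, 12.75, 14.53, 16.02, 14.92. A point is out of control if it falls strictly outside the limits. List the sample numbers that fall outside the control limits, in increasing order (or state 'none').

Compare each point to [13.82, 16.30]: sample 1 = 13.25 < LCL; sample 8 = 12.75 < LCL.

1, 8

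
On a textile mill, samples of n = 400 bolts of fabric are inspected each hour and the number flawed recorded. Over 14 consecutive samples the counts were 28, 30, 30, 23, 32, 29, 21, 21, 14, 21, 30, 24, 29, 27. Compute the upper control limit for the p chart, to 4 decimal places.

p̄ = Σdᵢ / (k·n) = 359 / (14 × 400) = 0.06411
UCL = p̄ + 3·√(p̄(1−p̄)/n) = 0.06411 + 3 × √(0.06411×0.93589/400) = 0.06411 + 3 × 0.01225 = 0.10085

0.1008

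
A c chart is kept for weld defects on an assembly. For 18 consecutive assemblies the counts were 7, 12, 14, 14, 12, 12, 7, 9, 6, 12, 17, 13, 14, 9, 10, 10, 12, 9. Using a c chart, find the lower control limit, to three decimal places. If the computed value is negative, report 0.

1.081

c̄ = (7 + 12 + 14 + 14 + 12 + 12 + 7 + 9 + 6 + 12 + 17 + 13 + 14 + 9 + 10 + 10 + 12 + 9) / 18 = 199 / 18 = 11.0556
LCL = c̄ − 3√c̄ = 11.0556 − 3 × 3.3250 = 1.0806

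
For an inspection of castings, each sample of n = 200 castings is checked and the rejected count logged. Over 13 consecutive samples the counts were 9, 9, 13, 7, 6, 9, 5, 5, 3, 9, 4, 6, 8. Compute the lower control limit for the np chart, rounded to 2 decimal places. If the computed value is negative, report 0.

0.00

p̄ = Σdᵢ / (k·n) = 93 / (13 × 200) = 0.03577
LCL = np̄ − 3·√(np̄(1−p̄)) = 7.1538 − 3 × 2.6264 = -0.7253 → 0 (negative, so LCL = 0)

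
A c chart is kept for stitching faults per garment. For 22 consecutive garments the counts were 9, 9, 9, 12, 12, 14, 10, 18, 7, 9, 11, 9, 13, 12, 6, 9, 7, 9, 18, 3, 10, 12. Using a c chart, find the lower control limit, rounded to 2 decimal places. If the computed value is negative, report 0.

0.71

c̄ = (9 + 9 + 9 + 12 + 12 + 14 + 10 + 18 + 7 + 9 + 11 + 9 + 13 + 12 + 6 + 9 + 7 + 9 + 18 + 3 + 10 + 12) / 22 = 228 / 22 = 10.3636
LCL = c̄ − 3√c̄ = 10.3636 − 3 × 3.2193 = 0.7059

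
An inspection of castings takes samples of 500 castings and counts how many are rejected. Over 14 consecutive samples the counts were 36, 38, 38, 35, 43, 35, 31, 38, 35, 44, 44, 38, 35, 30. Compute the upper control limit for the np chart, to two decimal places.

p̄ = Σdᵢ / (k·n) = 520 / (14 × 500) = 0.07429
UCL = np̄ + 3·√(np̄(1−p̄)) = 37.1429 + 3 × √(37.1429×0.92571) = 37.1429 + 3 × 5.8638 = 54.7341

54.73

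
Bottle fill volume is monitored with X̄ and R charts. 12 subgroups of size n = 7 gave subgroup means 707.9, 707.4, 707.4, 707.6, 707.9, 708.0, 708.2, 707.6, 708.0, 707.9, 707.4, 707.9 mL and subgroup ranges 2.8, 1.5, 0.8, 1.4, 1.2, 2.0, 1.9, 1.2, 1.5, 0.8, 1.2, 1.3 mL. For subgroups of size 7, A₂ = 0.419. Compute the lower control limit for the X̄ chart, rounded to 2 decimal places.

707.15

X̄̄ = (707.9 + 707.4 + 707.4 + 707.6 + 707.9 + 708.0 + 708.2 + 707.6 + 708.0 + 707.9 + 707.4 + 707.9) / 12 = 8493.2000 / 12 = 707.7667
R̄ = (2.8 + 1.5 + 0.8 + 1.4 + 1.2 + 2.0 + 1.9 + 1.2 + 1.5 + 0.8 + 1.2 + 1.3) / 12 = 17.6000 / 12 = 1.4667
LCL = X̄̄ − A₂·R̄ = 707.7667 − 0.419 × 1.4667 = 707.1521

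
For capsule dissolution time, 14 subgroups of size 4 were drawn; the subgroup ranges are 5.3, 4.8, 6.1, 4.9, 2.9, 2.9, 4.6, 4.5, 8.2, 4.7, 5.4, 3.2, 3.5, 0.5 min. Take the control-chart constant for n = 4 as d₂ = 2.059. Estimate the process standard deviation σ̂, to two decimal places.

2.13

R̄ = (5.3 + 4.8 + 6.1 + 4.9 + 2.9 + 2.9 + 4.6 + 4.5 + 8.2 + 4.7 + 5.4 + 3.2 + 3.5 + 0.5) / 14 = 4.3929
σ̂ = R̄ / d₂ = 4.3929 / 2.059 = 2.1335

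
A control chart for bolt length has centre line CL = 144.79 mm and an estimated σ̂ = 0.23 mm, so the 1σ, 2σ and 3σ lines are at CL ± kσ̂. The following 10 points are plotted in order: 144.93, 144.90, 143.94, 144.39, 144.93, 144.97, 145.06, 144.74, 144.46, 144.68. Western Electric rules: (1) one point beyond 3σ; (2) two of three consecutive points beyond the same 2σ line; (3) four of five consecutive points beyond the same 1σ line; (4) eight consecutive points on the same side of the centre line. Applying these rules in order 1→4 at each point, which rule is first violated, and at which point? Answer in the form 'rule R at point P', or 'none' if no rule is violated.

rule 1 at point 3

Zone of each point (C = within 1σ̂, B = 1σ̂–2σ̂, A = 2σ̂–3σ̂, * = beyond 3σ̂; sign = side of CL): 1:+C, 2:+C, 3:-*, 4:-B, 5:+C, 6:+C, 7:+B, 8:-C, 9:-B, 10:-C
Rule 1 (one point beyond the 3σ limits) is satisfied at point 3.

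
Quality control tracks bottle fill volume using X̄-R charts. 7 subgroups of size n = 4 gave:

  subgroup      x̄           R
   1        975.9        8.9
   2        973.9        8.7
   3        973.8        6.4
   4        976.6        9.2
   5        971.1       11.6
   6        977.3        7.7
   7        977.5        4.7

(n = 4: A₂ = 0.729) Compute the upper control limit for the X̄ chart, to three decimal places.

981.114

X̄̄ = (975.9 + 973.9 + 973.8 + 976.6 + 971.1 + 977.3 + 977.5) / 7 = 6826.1000 / 7 = 975.1571
R̄ = (8.9 + 8.7 + 6.4 + 9.2 + 11.6 + 7.7 + 4.7) / 7 = 57.2000 / 7 = 8.1714
UCL = X̄̄ + A₂·R̄ = 975.1571 + 0.729 × 8.1714 = 981.1141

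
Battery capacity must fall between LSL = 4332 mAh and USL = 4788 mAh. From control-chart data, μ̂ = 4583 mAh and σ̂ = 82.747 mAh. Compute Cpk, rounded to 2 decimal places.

0.83

Cpu = (USL − μ̂) / (3σ̂) = (4788 − 4583) / (3 × 82.747) = 0.8258; Cpl = (μ̂ − LSL) / (3σ̂) = (4583 − 4332) / (3 × 82.747) = 1.0111; Cpk = min(Cpu, Cpl) = 0.8258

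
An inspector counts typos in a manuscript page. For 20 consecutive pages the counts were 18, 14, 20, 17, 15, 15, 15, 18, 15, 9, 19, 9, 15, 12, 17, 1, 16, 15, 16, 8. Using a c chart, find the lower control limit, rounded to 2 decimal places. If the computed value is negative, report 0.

2.90

c̄ = (18 + 14 + 20 + 17 + 15 + 15 + 15 + 18 + 15 + 9 + 19 + 9 + 15 + 12 + 17 + 1 + 16 + 15 + 16 + 8) / 20 = 284 / 20 = 14.2000
LCL = c̄ − 3√c̄ = 14.2000 − 3 × 3.7683 = 2.8951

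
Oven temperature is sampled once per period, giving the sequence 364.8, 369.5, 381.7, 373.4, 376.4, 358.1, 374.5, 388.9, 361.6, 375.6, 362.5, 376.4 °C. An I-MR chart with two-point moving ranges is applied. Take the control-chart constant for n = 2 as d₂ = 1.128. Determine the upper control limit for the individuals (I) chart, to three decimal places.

407.153

X̄ = (364.8 + 369.5 + 381.7 + 373.4 + 376.4 + 358.1 + 374.5 + 388.9 + 361.6 + 375.6 + 362.5 + 376.4) / 12 = 371.9500
Moving ranges: 4.7, 12.2, 8.3, 3.0, 18.3, 16.4, 14.4, 27.3, 14.0, 13.1, 13.9; M̄R̄ = 145.6000 / 11 = 13.2364
UCL = X̄ + 3·M̄R̄/d₂ = 371.9500 + 3 × 13.2364 / 1.128 = 407.1531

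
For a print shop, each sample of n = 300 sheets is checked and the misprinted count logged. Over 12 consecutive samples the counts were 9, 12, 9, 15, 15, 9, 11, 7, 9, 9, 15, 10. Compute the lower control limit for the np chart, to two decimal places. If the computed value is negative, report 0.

p̄ = Σdᵢ / (k·n) = 130 / (12 × 300) = 0.03611
LCL = np̄ − 3·√(np̄(1−p̄)) = 10.8333 − 3 × 3.2314 = 1.1390

1.14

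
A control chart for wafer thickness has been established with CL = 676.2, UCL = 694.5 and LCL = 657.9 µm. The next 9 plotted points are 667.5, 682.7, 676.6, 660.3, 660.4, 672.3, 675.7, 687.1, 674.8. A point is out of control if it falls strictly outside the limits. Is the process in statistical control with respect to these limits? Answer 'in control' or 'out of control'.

in control

All 9 points lie within [657.9, 694.5].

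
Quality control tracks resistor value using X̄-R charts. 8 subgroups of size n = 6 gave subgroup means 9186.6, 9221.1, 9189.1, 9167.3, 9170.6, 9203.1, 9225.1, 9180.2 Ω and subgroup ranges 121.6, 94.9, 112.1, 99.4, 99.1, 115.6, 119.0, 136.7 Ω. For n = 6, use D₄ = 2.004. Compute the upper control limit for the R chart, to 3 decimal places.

R̄ = (121.6 + 94.9 + 112.1 + 99.4 + 99.1 + 115.6 + 119.0 + 136.7) / 8 = 898.4000 / 8 = 112.3000
UCL_R = D₄·R̄ = 2.004 × 112.3000 = 225.0492

225.049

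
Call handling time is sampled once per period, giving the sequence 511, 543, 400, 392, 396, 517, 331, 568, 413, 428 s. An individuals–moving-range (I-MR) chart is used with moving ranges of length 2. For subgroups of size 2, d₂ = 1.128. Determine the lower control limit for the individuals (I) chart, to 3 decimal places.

X̄ = (511 + 543 + 400 + 392 + 396 + 517 + 331 + 568 + 413 + 428) / 10 = 449.9000
Moving ranges: 32, 143, 8, 4, 121, 186, 237, 155, 15; M̄R̄ = 901.0000 / 9 = 100.1111
LCL = X̄ − 3·M̄R̄/d₂ = 449.9000 − 3 × 100.1111 / 1.128 = 183.6470

183.647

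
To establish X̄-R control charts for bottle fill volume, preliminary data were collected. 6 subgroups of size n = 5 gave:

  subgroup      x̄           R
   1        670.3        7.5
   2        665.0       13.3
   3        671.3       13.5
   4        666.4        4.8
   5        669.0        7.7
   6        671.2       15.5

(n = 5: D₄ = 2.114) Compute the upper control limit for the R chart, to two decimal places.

21.95

R̄ = (7.5 + 13.3 + 13.5 + 4.8 + 7.7 + 15.5) / 6 = 62.3000 / 6 = 10.3833
UCL_R = D₄·R̄ = 2.114 × 10.3833 = 21.9504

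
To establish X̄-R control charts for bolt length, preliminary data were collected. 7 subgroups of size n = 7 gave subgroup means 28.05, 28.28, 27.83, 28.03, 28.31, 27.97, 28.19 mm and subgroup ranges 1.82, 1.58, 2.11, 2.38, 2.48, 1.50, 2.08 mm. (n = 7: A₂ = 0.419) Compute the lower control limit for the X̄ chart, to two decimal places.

27.26

X̄̄ = (28.05 + 28.28 + 27.83 + 28.03 + 28.31 + 27.97 + 28.19) / 7 = 196.6600 / 7 = 28.0943
R̄ = (1.82 + 1.58 + 2.11 + 2.38 + 2.48 + 1.50 + 2.08) / 7 = 13.9500 / 7 = 1.9929
LCL = X̄̄ − A₂·R̄ = 28.0943 − 0.419 × 1.9929 = 27.2593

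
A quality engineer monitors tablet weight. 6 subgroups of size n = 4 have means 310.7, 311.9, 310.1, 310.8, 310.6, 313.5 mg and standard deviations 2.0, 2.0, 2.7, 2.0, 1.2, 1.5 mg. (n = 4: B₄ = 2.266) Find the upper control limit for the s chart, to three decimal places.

4.305

s̄ = (2.0 + 2.0 + 2.7 + 2.0 + 1.2 + 1.5) / 6 = 1.9000
UCL_s = B₄·s̄ = 2.266 × 1.9000 = 4.3054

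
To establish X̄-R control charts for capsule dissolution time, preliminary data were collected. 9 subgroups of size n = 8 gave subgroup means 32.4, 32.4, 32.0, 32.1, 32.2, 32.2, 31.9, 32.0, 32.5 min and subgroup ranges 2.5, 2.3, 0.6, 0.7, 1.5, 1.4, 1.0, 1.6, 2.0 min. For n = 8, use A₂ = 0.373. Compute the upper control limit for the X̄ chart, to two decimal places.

32.75

X̄̄ = (32.4 + 32.4 + 32.0 + 32.1 + 32.2 + 32.2 + 31.9 + 32.0 + 32.5) / 9 = 289.7000 / 9 = 32.1889
R̄ = (2.5 + 2.3 + 0.6 + 0.7 + 1.5 + 1.4 + 1.0 + 1.6 + 2.0) / 9 = 13.6000 / 9 = 1.5111
UCL = X̄̄ + A₂·R̄ = 32.1889 + 0.373 × 1.5111 = 32.7525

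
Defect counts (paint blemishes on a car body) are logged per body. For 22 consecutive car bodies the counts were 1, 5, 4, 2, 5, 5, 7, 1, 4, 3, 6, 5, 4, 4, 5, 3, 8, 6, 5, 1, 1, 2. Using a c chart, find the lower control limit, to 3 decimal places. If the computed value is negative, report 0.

c̄ = (1 + 5 + 4 + 2 + 5 + 5 + 7 + 1 + 4 + 3 + 6 + 5 + 4 + 4 + 5 + 3 + 8 + 6 + 5 + 1 + 1 + 2) / 22 = 87 / 22 = 3.9545
LCL = c̄ − 3√c̄ = 3.9545 − 3 × 1.9886 = -2.0113 → 0 (cannot be negative)

0.000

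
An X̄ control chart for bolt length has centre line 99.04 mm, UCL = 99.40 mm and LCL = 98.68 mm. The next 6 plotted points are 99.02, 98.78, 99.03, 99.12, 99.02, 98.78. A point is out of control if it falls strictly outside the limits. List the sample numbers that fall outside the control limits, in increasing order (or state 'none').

All 6 points lie within [98.68, 99.40].

none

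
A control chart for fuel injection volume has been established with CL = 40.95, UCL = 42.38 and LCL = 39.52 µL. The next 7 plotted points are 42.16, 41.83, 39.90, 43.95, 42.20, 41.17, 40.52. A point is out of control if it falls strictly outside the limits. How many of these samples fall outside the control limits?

Compare each point to [39.52, 42.38]: sample 4 = 43.95 > UCL.

1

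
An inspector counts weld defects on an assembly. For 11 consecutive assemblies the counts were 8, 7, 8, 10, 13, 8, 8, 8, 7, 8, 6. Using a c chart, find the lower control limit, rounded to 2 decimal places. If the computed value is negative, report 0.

c̄ = (8 + 7 + 8 + 10 + 13 + 8 + 8 + 8 + 7 + 8 + 6) / 11 = 91 / 11 = 8.2727
LCL = c̄ − 3√c̄ = 8.2727 − 3 × 2.8762 = -0.3560 → 0 (cannot be negative)

0.00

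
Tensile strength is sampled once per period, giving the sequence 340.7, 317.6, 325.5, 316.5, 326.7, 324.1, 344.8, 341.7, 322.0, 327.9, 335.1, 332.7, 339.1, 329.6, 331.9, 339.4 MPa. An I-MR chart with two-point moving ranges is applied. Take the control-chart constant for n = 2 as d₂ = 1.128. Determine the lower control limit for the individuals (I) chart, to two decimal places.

306.58

X̄ = (340.7 + 317.6 + 325.5 + 316.5 + 326.7 + 324.1 + 344.8 + 341.7 + 322.0 + 327.9 + 335.1 + 332.7 + 339.1 + 329.6 + 331.9 + 339.4) / 16 = 330.9563
Moving ranges: 23.1, 7.9, 9.0, 10.2, 2.6, 20.7, 3.1, 19.7, 5.9, 7.2, 2.4, 6.4, 9.5, 2.3, 7.5; M̄R̄ = 137.5000 / 15 = 9.1667
LCL = X̄ − 3·M̄R̄/d₂ = 330.9563 − 3 × 9.1667 / 1.128 = 306.5768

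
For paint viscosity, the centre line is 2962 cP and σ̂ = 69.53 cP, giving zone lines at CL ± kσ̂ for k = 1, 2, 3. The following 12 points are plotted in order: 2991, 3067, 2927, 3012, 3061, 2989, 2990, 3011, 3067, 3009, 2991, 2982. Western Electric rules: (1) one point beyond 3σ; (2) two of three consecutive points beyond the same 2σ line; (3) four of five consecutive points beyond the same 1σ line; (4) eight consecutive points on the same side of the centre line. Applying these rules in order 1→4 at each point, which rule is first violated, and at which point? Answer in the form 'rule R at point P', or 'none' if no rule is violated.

Zone of each point (C = within 1σ̂, B = 1σ̂–2σ̂, A = 2σ̂–3σ̂, * = beyond 3σ̂; sign = side of CL): 1:+C, 2:+B, 3:-C, 4:+C, 5:+B, 6:+C, 7:+C, 8:+C, 9:+B, 10:+C, 11:+C, 12:+C
Rule 4 (eight consecutive points on the same side of the centre line) is satisfied at point 11.

rule 4 at point 11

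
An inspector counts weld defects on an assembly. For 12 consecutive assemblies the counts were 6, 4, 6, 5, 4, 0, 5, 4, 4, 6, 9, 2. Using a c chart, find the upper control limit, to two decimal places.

11.01

c̄ = (6 + 4 + 6 + 5 + 4 + 0 + 5 + 4 + 4 + 6 + 9 + 2) / 12 = 55 / 12 = 4.5833
UCL = c̄ + 3√c̄ = 4.5833 + 3 × √4.5833 = 4.5833 + 3 × 2.1409 = 11.0059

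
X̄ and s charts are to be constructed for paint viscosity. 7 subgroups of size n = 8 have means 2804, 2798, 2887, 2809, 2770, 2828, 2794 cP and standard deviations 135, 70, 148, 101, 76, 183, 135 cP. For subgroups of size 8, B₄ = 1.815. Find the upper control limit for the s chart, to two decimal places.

s̄ = (135 + 70 + 148 + 101 + 76 + 183 + 135) / 7 = 121.1429
UCL_s = B₄·s̄ = 1.815 × 121.1429 = 219.8743

219.87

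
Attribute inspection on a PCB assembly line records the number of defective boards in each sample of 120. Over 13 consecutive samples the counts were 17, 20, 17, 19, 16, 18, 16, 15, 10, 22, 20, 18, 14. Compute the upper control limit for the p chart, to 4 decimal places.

0.2380

p̄ = Σdᵢ / (k·n) = 222 / (13 × 120) = 0.14231
UCL = p̄ + 3·√(p̄(1−p̄)/n) = 0.14231 + 3 × √(0.14231×0.85769/120) = 0.14231 + 3 × 0.03189 = 0.23799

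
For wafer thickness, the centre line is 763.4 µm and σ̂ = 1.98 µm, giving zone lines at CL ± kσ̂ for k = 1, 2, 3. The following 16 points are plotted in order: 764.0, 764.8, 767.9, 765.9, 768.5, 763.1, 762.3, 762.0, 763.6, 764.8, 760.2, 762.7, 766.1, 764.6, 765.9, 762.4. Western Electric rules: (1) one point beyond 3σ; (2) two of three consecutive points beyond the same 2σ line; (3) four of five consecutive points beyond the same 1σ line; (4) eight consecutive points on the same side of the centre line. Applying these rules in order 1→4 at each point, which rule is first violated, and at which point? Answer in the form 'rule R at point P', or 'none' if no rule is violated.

rule 2 at point 5

Zone of each point (C = within 1σ̂, B = 1σ̂–2σ̂, A = 2σ̂–3σ̂, * = beyond 3σ̂; sign = side of CL): 1:+C, 2:+C, 3:+A, 4:+B, 5:+A, 6:-C, 7:-C, 8:-C, 9:+C, 10:+C, 11:-B, 12:-C, 13:+B, 14:+C, 15:+B, 16:-C
Rule 2 (two of three consecutive points beyond the same 2σ limit) is satisfied at point 5.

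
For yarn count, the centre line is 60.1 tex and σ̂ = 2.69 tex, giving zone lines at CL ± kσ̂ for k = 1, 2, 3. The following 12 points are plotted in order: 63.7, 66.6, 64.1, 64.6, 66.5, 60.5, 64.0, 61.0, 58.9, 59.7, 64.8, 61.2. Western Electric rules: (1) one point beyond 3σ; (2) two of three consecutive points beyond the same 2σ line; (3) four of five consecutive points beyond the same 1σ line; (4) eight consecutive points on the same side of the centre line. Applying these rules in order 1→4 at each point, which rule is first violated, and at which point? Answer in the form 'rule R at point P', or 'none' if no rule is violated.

rule 3 at point 4

Zone of each point (C = within 1σ̂, B = 1σ̂–2σ̂, A = 2σ̂–3σ̂, * = beyond 3σ̂; sign = side of CL): 1:+B, 2:+A, 3:+B, 4:+B, 5:+A, 6:+C, 7:+B, 8:+C, 9:-C, 10:-C, 11:+B, 12:+C
Rule 3 (four of five consecutive points beyond the same 1σ limit) is satisfied at point 4.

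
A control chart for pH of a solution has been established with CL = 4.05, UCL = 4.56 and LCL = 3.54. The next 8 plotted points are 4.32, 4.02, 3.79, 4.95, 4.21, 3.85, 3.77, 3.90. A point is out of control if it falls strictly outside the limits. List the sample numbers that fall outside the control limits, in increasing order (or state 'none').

Compare each point to [3.54, 4.56]: sample 4 = 4.95 > UCL.

4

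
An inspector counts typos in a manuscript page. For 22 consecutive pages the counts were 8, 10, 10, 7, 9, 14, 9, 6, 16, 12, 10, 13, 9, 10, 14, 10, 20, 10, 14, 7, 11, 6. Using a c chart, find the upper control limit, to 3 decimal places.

c̄ = (8 + 10 + 10 + 7 + 9 + 14 + 9 + 6 + 16 + 12 + 10 + 13 + 9 + 10 + 14 + 10 + 20 + 10 + 14 + 7 + 11 + 6) / 22 = 235 / 22 = 10.6818
UCL = c̄ + 3√c̄ = 10.6818 + 3 × √10.6818 = 10.6818 + 3 × 3.2683 = 20.4867

20.487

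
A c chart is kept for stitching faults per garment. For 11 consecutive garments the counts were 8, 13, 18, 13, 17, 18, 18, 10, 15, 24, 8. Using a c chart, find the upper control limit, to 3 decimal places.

c̄ = (8 + 13 + 18 + 13 + 17 + 18 + 18 + 10 + 15 + 24 + 8) / 11 = 162 / 11 = 14.7273
UCL = c̄ + 3√c̄ = 14.7273 + 3 × √14.7273 = 14.7273 + 3 × 3.8376 = 26.2401

26.240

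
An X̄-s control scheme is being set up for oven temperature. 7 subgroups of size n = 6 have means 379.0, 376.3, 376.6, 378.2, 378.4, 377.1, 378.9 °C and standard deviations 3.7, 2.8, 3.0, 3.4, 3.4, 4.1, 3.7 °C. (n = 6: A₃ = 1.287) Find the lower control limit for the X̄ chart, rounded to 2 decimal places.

X̄̄ = (379.0 + 376.3 + 376.6 + 378.2 + 378.4 + 377.1 + 378.9) / 7 = 377.7857
s̄ = (3.7 + 2.8 + 3.0 + 3.4 + 3.4 + 4.1 + 3.7) / 7 = 3.4429
LCL = X̄̄ − A₃·s̄ = 377.7857 − 1.287 × 3.4429 = 373.3548

373.35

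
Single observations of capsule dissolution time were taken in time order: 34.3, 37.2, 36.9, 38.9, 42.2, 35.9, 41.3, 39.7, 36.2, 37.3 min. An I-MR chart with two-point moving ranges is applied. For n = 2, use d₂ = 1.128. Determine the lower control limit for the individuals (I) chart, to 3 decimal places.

30.189

X̄ = (34.3 + 37.2 + 36.9 + 38.9 + 42.2 + 35.9 + 41.3 + 39.7 + 36.2 + 37.3) / 10 = 37.9900
Moving ranges: 2.9, 0.3, 2.0, 3.3, 6.3, 5.4, 1.6, 3.5, 1.1; M̄R̄ = 26.4000 / 9 = 2.9333
LCL = X̄ − 3·M̄R̄/d₂ = 37.9900 − 3 × 2.9333 / 1.128 = 30.1886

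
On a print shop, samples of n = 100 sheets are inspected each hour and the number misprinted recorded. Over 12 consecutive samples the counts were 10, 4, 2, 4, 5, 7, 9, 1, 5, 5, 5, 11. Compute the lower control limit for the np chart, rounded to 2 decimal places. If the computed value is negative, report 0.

0.00

p̄ = Σdᵢ / (k·n) = 68 / (12 × 100) = 0.05667
LCL = np̄ − 3·√(np̄(1−p̄)) = 5.6667 − 3 × 2.3120 = -1.2695 → 0 (negative, so LCL = 0)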